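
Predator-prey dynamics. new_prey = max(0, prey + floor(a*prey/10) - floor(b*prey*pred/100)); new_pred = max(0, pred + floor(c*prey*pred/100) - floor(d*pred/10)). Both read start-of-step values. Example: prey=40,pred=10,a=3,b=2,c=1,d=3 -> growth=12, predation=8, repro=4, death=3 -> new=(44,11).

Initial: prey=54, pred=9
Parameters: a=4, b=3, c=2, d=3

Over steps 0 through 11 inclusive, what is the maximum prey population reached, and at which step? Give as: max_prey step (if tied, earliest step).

Answer: 61 1

Derivation:
Step 1: prey: 54+21-14=61; pred: 9+9-2=16
Step 2: prey: 61+24-29=56; pred: 16+19-4=31
Step 3: prey: 56+22-52=26; pred: 31+34-9=56
Step 4: prey: 26+10-43=0; pred: 56+29-16=69
Step 5: prey: 0+0-0=0; pred: 69+0-20=49
Step 6: prey: 0+0-0=0; pred: 49+0-14=35
Step 7: prey: 0+0-0=0; pred: 35+0-10=25
Step 8: prey: 0+0-0=0; pred: 25+0-7=18
Step 9: prey: 0+0-0=0; pred: 18+0-5=13
Step 10: prey: 0+0-0=0; pred: 13+0-3=10
Step 11: prey: 0+0-0=0; pred: 10+0-3=7
Max prey = 61 at step 1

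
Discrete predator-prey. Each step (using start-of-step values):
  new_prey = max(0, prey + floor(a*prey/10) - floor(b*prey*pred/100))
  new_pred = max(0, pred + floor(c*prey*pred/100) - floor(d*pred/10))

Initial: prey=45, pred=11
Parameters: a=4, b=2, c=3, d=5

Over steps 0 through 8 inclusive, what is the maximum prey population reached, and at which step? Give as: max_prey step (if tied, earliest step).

Step 1: prey: 45+18-9=54; pred: 11+14-5=20
Step 2: prey: 54+21-21=54; pred: 20+32-10=42
Step 3: prey: 54+21-45=30; pred: 42+68-21=89
Step 4: prey: 30+12-53=0; pred: 89+80-44=125
Step 5: prey: 0+0-0=0; pred: 125+0-62=63
Step 6: prey: 0+0-0=0; pred: 63+0-31=32
Step 7: prey: 0+0-0=0; pred: 32+0-16=16
Step 8: prey: 0+0-0=0; pred: 16+0-8=8
Max prey = 54 at step 1

Answer: 54 1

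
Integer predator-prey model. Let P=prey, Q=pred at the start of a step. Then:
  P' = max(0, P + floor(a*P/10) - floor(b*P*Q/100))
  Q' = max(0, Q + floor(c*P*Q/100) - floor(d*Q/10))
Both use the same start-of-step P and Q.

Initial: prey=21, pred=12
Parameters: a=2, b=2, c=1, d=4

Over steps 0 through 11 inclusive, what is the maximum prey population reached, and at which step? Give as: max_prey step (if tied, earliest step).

Step 1: prey: 21+4-5=20; pred: 12+2-4=10
Step 2: prey: 20+4-4=20; pred: 10+2-4=8
Step 3: prey: 20+4-3=21; pred: 8+1-3=6
Step 4: prey: 21+4-2=23; pred: 6+1-2=5
Step 5: prey: 23+4-2=25; pred: 5+1-2=4
Step 6: prey: 25+5-2=28; pred: 4+1-1=4
Step 7: prey: 28+5-2=31; pred: 4+1-1=4
Step 8: prey: 31+6-2=35; pred: 4+1-1=4
Step 9: prey: 35+7-2=40; pred: 4+1-1=4
Step 10: prey: 40+8-3=45; pred: 4+1-1=4
Step 11: prey: 45+9-3=51; pred: 4+1-1=4
Max prey = 51 at step 11

Answer: 51 11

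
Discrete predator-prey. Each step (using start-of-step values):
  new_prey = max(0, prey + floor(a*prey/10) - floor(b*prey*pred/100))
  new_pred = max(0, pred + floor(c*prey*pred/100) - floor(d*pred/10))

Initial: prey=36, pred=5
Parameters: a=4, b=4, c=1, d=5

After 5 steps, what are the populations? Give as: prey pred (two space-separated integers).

Step 1: prey: 36+14-7=43; pred: 5+1-2=4
Step 2: prey: 43+17-6=54; pred: 4+1-2=3
Step 3: prey: 54+21-6=69; pred: 3+1-1=3
Step 4: prey: 69+27-8=88; pred: 3+2-1=4
Step 5: prey: 88+35-14=109; pred: 4+3-2=5

Answer: 109 5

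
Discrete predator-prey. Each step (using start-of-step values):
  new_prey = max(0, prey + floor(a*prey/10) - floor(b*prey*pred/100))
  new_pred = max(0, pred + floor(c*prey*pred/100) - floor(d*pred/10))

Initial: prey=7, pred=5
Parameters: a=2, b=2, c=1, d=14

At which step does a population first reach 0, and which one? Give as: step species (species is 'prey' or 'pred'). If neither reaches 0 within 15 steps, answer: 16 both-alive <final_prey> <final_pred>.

Answer: 1 pred

Derivation:
Step 1: prey: 7+1-0=8; pred: 5+0-7=0
First extinction: pred at step 1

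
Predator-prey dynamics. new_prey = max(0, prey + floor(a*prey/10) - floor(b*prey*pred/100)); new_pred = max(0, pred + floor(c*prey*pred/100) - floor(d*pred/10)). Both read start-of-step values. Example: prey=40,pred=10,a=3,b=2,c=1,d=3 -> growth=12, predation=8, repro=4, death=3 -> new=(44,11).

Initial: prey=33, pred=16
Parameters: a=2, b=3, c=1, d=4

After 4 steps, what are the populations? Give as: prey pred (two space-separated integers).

Step 1: prey: 33+6-15=24; pred: 16+5-6=15
Step 2: prey: 24+4-10=18; pred: 15+3-6=12
Step 3: prey: 18+3-6=15; pred: 12+2-4=10
Step 4: prey: 15+3-4=14; pred: 10+1-4=7

Answer: 14 7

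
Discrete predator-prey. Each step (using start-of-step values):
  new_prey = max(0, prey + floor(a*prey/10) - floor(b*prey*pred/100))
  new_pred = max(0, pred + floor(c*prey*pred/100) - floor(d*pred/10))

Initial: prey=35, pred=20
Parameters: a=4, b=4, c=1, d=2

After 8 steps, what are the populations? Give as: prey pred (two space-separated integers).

Step 1: prey: 35+14-28=21; pred: 20+7-4=23
Step 2: prey: 21+8-19=10; pred: 23+4-4=23
Step 3: prey: 10+4-9=5; pred: 23+2-4=21
Step 4: prey: 5+2-4=3; pred: 21+1-4=18
Step 5: prey: 3+1-2=2; pred: 18+0-3=15
Step 6: prey: 2+0-1=1; pred: 15+0-3=12
Step 7: prey: 1+0-0=1; pred: 12+0-2=10
Step 8: prey: 1+0-0=1; pred: 10+0-2=8

Answer: 1 8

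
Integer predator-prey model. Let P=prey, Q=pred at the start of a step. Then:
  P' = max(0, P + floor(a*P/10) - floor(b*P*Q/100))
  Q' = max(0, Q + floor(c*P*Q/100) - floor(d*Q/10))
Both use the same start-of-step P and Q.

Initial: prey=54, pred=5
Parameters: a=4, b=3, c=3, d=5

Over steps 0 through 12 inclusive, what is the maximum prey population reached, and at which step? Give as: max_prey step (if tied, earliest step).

Step 1: prey: 54+21-8=67; pred: 5+8-2=11
Step 2: prey: 67+26-22=71; pred: 11+22-5=28
Step 3: prey: 71+28-59=40; pred: 28+59-14=73
Step 4: prey: 40+16-87=0; pred: 73+87-36=124
Step 5: prey: 0+0-0=0; pred: 124+0-62=62
Step 6: prey: 0+0-0=0; pred: 62+0-31=31
Step 7: prey: 0+0-0=0; pred: 31+0-15=16
Step 8: prey: 0+0-0=0; pred: 16+0-8=8
Step 9: prey: 0+0-0=0; pred: 8+0-4=4
Step 10: prey: 0+0-0=0; pred: 4+0-2=2
Step 11: prey: 0+0-0=0; pred: 2+0-1=1
Step 12: prey: 0+0-0=0; pred: 1+0-0=1
Max prey = 71 at step 2

Answer: 71 2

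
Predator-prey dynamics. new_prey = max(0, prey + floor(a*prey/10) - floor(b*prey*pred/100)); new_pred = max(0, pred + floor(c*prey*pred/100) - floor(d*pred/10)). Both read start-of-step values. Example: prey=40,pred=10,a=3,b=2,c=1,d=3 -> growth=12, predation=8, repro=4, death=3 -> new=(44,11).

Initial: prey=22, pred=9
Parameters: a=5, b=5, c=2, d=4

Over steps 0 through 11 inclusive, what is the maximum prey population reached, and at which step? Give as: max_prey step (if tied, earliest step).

Step 1: prey: 22+11-9=24; pred: 9+3-3=9
Step 2: prey: 24+12-10=26; pred: 9+4-3=10
Step 3: prey: 26+13-13=26; pred: 10+5-4=11
Step 4: prey: 26+13-14=25; pred: 11+5-4=12
Step 5: prey: 25+12-15=22; pred: 12+6-4=14
Step 6: prey: 22+11-15=18; pred: 14+6-5=15
Step 7: prey: 18+9-13=14; pred: 15+5-6=14
Step 8: prey: 14+7-9=12; pred: 14+3-5=12
Step 9: prey: 12+6-7=11; pred: 12+2-4=10
Step 10: prey: 11+5-5=11; pred: 10+2-4=8
Step 11: prey: 11+5-4=12; pred: 8+1-3=6
Max prey = 26 at step 2

Answer: 26 2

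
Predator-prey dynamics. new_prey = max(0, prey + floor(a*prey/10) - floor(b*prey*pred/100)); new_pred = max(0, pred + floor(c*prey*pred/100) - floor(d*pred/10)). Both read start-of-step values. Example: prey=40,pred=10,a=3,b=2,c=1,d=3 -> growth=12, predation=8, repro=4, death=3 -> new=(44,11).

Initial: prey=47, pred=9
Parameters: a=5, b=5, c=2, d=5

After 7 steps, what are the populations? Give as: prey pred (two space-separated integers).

Answer: 3 4

Derivation:
Step 1: prey: 47+23-21=49; pred: 9+8-4=13
Step 2: prey: 49+24-31=42; pred: 13+12-6=19
Step 3: prey: 42+21-39=24; pred: 19+15-9=25
Step 4: prey: 24+12-30=6; pred: 25+12-12=25
Step 5: prey: 6+3-7=2; pred: 25+3-12=16
Step 6: prey: 2+1-1=2; pred: 16+0-8=8
Step 7: prey: 2+1-0=3; pred: 8+0-4=4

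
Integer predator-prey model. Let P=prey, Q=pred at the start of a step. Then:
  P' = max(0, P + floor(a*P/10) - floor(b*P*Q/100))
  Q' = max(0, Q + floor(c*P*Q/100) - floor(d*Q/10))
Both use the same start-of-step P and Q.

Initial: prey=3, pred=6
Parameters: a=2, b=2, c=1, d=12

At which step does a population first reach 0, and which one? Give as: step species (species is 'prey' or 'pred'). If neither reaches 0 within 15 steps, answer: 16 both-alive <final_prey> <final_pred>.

Step 1: prey: 3+0-0=3; pred: 6+0-7=0
First extinction: pred at step 1

Answer: 1 pred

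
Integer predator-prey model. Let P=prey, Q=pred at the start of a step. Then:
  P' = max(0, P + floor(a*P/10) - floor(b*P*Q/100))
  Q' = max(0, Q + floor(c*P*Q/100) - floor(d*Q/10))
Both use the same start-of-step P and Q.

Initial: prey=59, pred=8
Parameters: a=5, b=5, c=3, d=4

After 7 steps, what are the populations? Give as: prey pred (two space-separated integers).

Step 1: prey: 59+29-23=65; pred: 8+14-3=19
Step 2: prey: 65+32-61=36; pred: 19+37-7=49
Step 3: prey: 36+18-88=0; pred: 49+52-19=82
Step 4: prey: 0+0-0=0; pred: 82+0-32=50
Step 5: prey: 0+0-0=0; pred: 50+0-20=30
Step 6: prey: 0+0-0=0; pred: 30+0-12=18
Step 7: prey: 0+0-0=0; pred: 18+0-7=11

Answer: 0 11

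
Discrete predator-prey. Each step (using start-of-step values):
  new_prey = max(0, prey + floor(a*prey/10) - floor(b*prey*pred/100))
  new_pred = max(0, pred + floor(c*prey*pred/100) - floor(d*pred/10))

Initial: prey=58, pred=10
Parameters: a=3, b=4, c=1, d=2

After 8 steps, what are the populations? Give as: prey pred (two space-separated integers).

Step 1: prey: 58+17-23=52; pred: 10+5-2=13
Step 2: prey: 52+15-27=40; pred: 13+6-2=17
Step 3: prey: 40+12-27=25; pred: 17+6-3=20
Step 4: prey: 25+7-20=12; pred: 20+5-4=21
Step 5: prey: 12+3-10=5; pred: 21+2-4=19
Step 6: prey: 5+1-3=3; pred: 19+0-3=16
Step 7: prey: 3+0-1=2; pred: 16+0-3=13
Step 8: prey: 2+0-1=1; pred: 13+0-2=11

Answer: 1 11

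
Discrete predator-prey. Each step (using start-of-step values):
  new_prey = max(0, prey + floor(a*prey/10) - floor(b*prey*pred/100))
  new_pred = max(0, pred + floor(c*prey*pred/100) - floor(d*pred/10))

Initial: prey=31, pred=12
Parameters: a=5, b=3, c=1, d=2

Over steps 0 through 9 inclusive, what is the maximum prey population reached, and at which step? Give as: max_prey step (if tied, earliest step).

Answer: 41 3

Derivation:
Step 1: prey: 31+15-11=35; pred: 12+3-2=13
Step 2: prey: 35+17-13=39; pred: 13+4-2=15
Step 3: prey: 39+19-17=41; pred: 15+5-3=17
Step 4: prey: 41+20-20=41; pred: 17+6-3=20
Step 5: prey: 41+20-24=37; pred: 20+8-4=24
Step 6: prey: 37+18-26=29; pred: 24+8-4=28
Step 7: prey: 29+14-24=19; pred: 28+8-5=31
Step 8: prey: 19+9-17=11; pred: 31+5-6=30
Step 9: prey: 11+5-9=7; pred: 30+3-6=27
Max prey = 41 at step 3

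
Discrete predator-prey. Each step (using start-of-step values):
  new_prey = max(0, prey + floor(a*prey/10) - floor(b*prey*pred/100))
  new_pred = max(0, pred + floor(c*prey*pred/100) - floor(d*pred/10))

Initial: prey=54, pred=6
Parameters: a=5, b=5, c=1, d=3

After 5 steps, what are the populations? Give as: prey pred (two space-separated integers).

Step 1: prey: 54+27-16=65; pred: 6+3-1=8
Step 2: prey: 65+32-26=71; pred: 8+5-2=11
Step 3: prey: 71+35-39=67; pred: 11+7-3=15
Step 4: prey: 67+33-50=50; pred: 15+10-4=21
Step 5: prey: 50+25-52=23; pred: 21+10-6=25

Answer: 23 25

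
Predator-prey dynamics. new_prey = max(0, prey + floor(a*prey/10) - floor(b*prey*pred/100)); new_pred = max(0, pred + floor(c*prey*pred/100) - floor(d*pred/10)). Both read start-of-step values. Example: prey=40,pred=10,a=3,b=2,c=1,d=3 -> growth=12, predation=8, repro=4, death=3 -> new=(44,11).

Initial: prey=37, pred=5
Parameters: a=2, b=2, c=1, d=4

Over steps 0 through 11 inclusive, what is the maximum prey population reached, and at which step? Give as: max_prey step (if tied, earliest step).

Answer: 79 8

Derivation:
Step 1: prey: 37+7-3=41; pred: 5+1-2=4
Step 2: prey: 41+8-3=46; pred: 4+1-1=4
Step 3: prey: 46+9-3=52; pred: 4+1-1=4
Step 4: prey: 52+10-4=58; pred: 4+2-1=5
Step 5: prey: 58+11-5=64; pred: 5+2-2=5
Step 6: prey: 64+12-6=70; pred: 5+3-2=6
Step 7: prey: 70+14-8=76; pred: 6+4-2=8
Step 8: prey: 76+15-12=79; pred: 8+6-3=11
Step 9: prey: 79+15-17=77; pred: 11+8-4=15
Step 10: prey: 77+15-23=69; pred: 15+11-6=20
Step 11: prey: 69+13-27=55; pred: 20+13-8=25
Max prey = 79 at step 8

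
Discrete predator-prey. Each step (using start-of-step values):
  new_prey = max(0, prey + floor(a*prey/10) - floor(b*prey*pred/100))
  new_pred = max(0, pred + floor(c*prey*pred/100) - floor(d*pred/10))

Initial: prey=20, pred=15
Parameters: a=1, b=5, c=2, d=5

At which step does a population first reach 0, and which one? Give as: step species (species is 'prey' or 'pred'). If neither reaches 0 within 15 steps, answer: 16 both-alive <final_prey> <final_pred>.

Step 1: prey: 20+2-15=7; pred: 15+6-7=14
Step 2: prey: 7+0-4=3; pred: 14+1-7=8
Step 3: prey: 3+0-1=2; pred: 8+0-4=4
Step 4: prey: 2+0-0=2; pred: 4+0-2=2
Step 5: prey: 2+0-0=2; pred: 2+0-1=1
Step 6: prey: 2+0-0=2; pred: 1+0-0=1
Steps 7-15: state stable at prey=2, pred=1 (no change)
No extinction within 15 steps

Answer: 16 both-alive 2 1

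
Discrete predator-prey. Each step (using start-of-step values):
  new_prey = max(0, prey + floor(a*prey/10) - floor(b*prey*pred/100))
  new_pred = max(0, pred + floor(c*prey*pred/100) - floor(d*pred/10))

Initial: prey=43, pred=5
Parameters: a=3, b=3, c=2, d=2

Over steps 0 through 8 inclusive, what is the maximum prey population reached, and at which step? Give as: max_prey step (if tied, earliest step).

Answer: 52 2

Derivation:
Step 1: prey: 43+12-6=49; pred: 5+4-1=8
Step 2: prey: 49+14-11=52; pred: 8+7-1=14
Step 3: prey: 52+15-21=46; pred: 14+14-2=26
Step 4: prey: 46+13-35=24; pred: 26+23-5=44
Step 5: prey: 24+7-31=0; pred: 44+21-8=57
Step 6: prey: 0+0-0=0; pred: 57+0-11=46
Step 7: prey: 0+0-0=0; pred: 46+0-9=37
Step 8: prey: 0+0-0=0; pred: 37+0-7=30
Max prey = 52 at step 2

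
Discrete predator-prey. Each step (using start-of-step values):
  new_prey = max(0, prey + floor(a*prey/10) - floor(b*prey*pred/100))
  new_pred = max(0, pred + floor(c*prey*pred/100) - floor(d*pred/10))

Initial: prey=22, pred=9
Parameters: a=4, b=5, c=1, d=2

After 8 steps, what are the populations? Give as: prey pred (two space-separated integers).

Answer: 15 9

Derivation:
Step 1: prey: 22+8-9=21; pred: 9+1-1=9
Step 2: prey: 21+8-9=20; pred: 9+1-1=9
Step 3: prey: 20+8-9=19; pred: 9+1-1=9
Step 4: prey: 19+7-8=18; pred: 9+1-1=9
Step 5: prey: 18+7-8=17; pred: 9+1-1=9
Step 6: prey: 17+6-7=16; pred: 9+1-1=9
Step 7: prey: 16+6-7=15; pred: 9+1-1=9
Step 8: prey: 15+6-6=15; pred: 9+1-1=9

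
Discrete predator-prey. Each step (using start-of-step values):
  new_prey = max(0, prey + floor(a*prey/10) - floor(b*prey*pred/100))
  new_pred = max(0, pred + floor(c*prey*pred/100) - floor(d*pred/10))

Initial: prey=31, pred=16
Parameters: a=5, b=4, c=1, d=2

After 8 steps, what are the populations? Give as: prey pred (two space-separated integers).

Step 1: prey: 31+15-19=27; pred: 16+4-3=17
Step 2: prey: 27+13-18=22; pred: 17+4-3=18
Step 3: prey: 22+11-15=18; pred: 18+3-3=18
Step 4: prey: 18+9-12=15; pred: 18+3-3=18
Step 5: prey: 15+7-10=12; pred: 18+2-3=17
Step 6: prey: 12+6-8=10; pred: 17+2-3=16
Step 7: prey: 10+5-6=9; pred: 16+1-3=14
Step 8: prey: 9+4-5=8; pred: 14+1-2=13

Answer: 8 13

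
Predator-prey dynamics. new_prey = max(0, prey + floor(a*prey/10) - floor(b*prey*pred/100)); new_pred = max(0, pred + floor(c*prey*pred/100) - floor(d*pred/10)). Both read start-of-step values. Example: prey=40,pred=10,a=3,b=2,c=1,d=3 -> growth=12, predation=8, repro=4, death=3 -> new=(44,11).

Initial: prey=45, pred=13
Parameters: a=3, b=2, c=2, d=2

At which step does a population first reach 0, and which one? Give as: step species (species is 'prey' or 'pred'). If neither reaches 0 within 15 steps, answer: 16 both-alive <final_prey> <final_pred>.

Answer: 5 prey

Derivation:
Step 1: prey: 45+13-11=47; pred: 13+11-2=22
Step 2: prey: 47+14-20=41; pred: 22+20-4=38
Step 3: prey: 41+12-31=22; pred: 38+31-7=62
Step 4: prey: 22+6-27=1; pred: 62+27-12=77
Step 5: prey: 1+0-1=0; pred: 77+1-15=63
First extinction: prey at step 5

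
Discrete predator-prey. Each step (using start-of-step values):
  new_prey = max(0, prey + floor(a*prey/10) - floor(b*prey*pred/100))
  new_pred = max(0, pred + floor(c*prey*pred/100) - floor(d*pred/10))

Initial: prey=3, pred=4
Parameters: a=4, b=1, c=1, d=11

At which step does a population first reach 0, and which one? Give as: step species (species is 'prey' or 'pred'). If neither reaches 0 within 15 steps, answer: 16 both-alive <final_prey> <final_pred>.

Step 1: prey: 3+1-0=4; pred: 4+0-4=0
First extinction: pred at step 1

Answer: 1 pred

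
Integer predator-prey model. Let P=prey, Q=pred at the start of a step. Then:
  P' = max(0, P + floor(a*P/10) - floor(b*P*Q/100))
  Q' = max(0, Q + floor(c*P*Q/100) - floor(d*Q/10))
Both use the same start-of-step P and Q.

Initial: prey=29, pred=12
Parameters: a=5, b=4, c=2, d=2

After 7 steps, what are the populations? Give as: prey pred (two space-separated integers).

Answer: 0 20

Derivation:
Step 1: prey: 29+14-13=30; pred: 12+6-2=16
Step 2: prey: 30+15-19=26; pred: 16+9-3=22
Step 3: prey: 26+13-22=17; pred: 22+11-4=29
Step 4: prey: 17+8-19=6; pred: 29+9-5=33
Step 5: prey: 6+3-7=2; pred: 33+3-6=30
Step 6: prey: 2+1-2=1; pred: 30+1-6=25
Step 7: prey: 1+0-1=0; pred: 25+0-5=20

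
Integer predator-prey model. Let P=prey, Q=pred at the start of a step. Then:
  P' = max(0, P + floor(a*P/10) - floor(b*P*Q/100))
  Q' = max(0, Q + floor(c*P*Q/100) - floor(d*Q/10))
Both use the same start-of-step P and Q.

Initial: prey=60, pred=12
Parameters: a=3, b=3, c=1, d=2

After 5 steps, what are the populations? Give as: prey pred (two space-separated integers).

Answer: 4 28

Derivation:
Step 1: prey: 60+18-21=57; pred: 12+7-2=17
Step 2: prey: 57+17-29=45; pred: 17+9-3=23
Step 3: prey: 45+13-31=27; pred: 23+10-4=29
Step 4: prey: 27+8-23=12; pred: 29+7-5=31
Step 5: prey: 12+3-11=4; pred: 31+3-6=28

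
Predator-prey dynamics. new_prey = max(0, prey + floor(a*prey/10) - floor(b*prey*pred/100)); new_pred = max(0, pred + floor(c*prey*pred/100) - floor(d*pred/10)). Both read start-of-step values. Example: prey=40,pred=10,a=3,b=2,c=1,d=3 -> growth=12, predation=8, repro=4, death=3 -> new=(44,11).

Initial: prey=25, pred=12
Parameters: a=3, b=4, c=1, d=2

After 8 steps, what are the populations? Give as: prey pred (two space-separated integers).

Step 1: prey: 25+7-12=20; pred: 12+3-2=13
Step 2: prey: 20+6-10=16; pred: 13+2-2=13
Step 3: prey: 16+4-8=12; pred: 13+2-2=13
Step 4: prey: 12+3-6=9; pred: 13+1-2=12
Step 5: prey: 9+2-4=7; pred: 12+1-2=11
Step 6: prey: 7+2-3=6; pred: 11+0-2=9
Step 7: prey: 6+1-2=5; pred: 9+0-1=8
Step 8: prey: 5+1-1=5; pred: 8+0-1=7

Answer: 5 7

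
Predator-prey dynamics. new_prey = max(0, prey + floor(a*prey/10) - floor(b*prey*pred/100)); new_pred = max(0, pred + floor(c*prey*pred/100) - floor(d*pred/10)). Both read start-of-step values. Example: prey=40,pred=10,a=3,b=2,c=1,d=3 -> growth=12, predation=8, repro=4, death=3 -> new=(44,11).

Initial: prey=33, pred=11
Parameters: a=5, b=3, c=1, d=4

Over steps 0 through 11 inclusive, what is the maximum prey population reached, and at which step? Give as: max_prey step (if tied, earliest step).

Answer: 89 6

Derivation:
Step 1: prey: 33+16-10=39; pred: 11+3-4=10
Step 2: prey: 39+19-11=47; pred: 10+3-4=9
Step 3: prey: 47+23-12=58; pred: 9+4-3=10
Step 4: prey: 58+29-17=70; pred: 10+5-4=11
Step 5: prey: 70+35-23=82; pred: 11+7-4=14
Step 6: prey: 82+41-34=89; pred: 14+11-5=20
Step 7: prey: 89+44-53=80; pred: 20+17-8=29
Step 8: prey: 80+40-69=51; pred: 29+23-11=41
Step 9: prey: 51+25-62=14; pred: 41+20-16=45
Step 10: prey: 14+7-18=3; pred: 45+6-18=33
Step 11: prey: 3+1-2=2; pred: 33+0-13=20
Max prey = 89 at step 6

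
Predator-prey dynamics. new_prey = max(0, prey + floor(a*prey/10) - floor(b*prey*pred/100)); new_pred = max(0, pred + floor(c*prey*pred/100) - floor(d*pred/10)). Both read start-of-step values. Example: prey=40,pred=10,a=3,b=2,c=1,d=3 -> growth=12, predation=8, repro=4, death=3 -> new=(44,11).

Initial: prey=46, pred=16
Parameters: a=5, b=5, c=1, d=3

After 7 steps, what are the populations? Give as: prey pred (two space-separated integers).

Answer: 7 5

Derivation:
Step 1: prey: 46+23-36=33; pred: 16+7-4=19
Step 2: prey: 33+16-31=18; pred: 19+6-5=20
Step 3: prey: 18+9-18=9; pred: 20+3-6=17
Step 4: prey: 9+4-7=6; pred: 17+1-5=13
Step 5: prey: 6+3-3=6; pred: 13+0-3=10
Step 6: prey: 6+3-3=6; pred: 10+0-3=7
Step 7: prey: 6+3-2=7; pred: 7+0-2=5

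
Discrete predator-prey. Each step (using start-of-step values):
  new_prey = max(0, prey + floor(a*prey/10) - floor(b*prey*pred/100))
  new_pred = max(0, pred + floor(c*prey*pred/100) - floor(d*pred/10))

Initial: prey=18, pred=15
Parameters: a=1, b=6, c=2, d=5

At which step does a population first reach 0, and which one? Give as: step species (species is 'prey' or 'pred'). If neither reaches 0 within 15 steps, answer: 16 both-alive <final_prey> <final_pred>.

Answer: 16 both-alive 1 1

Derivation:
Step 1: prey: 18+1-16=3; pred: 15+5-7=13
Step 2: prey: 3+0-2=1; pred: 13+0-6=7
Step 3: prey: 1+0-0=1; pred: 7+0-3=4
Step 4: prey: 1+0-0=1; pred: 4+0-2=2
Step 5: prey: 1+0-0=1; pred: 2+0-1=1
Step 6: prey: 1+0-0=1; pred: 1+0-0=1
Steps 7-15: state stable at prey=1, pred=1 (no change)
No extinction within 15 steps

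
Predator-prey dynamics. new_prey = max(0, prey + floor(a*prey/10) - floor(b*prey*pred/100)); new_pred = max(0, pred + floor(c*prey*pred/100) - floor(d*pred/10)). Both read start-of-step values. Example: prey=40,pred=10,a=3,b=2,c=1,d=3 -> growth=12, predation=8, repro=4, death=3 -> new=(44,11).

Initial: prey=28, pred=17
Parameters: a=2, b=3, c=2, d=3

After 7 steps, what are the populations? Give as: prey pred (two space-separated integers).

Answer: 2 7

Derivation:
Step 1: prey: 28+5-14=19; pred: 17+9-5=21
Step 2: prey: 19+3-11=11; pred: 21+7-6=22
Step 3: prey: 11+2-7=6; pred: 22+4-6=20
Step 4: prey: 6+1-3=4; pred: 20+2-6=16
Step 5: prey: 4+0-1=3; pred: 16+1-4=13
Step 6: prey: 3+0-1=2; pred: 13+0-3=10
Step 7: prey: 2+0-0=2; pred: 10+0-3=7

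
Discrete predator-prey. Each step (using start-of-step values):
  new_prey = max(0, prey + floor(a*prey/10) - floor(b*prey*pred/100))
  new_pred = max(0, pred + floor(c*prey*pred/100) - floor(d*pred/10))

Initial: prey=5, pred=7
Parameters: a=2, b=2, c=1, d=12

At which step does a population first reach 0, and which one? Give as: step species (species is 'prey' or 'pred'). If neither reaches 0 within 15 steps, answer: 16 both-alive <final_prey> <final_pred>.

Answer: 1 pred

Derivation:
Step 1: prey: 5+1-0=6; pred: 7+0-8=0
First extinction: pred at step 1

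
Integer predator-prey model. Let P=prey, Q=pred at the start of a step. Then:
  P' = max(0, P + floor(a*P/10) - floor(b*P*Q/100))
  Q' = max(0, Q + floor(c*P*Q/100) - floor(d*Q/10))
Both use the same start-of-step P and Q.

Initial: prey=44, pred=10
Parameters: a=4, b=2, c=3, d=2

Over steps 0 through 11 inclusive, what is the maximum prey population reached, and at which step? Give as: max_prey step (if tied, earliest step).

Answer: 53 1

Derivation:
Step 1: prey: 44+17-8=53; pred: 10+13-2=21
Step 2: prey: 53+21-22=52; pred: 21+33-4=50
Step 3: prey: 52+20-52=20; pred: 50+78-10=118
Step 4: prey: 20+8-47=0; pred: 118+70-23=165
Step 5: prey: 0+0-0=0; pred: 165+0-33=132
Step 6: prey: 0+0-0=0; pred: 132+0-26=106
Step 7: prey: 0+0-0=0; pred: 106+0-21=85
Step 8: prey: 0+0-0=0; pred: 85+0-17=68
Step 9: prey: 0+0-0=0; pred: 68+0-13=55
Step 10: prey: 0+0-0=0; pred: 55+0-11=44
Step 11: prey: 0+0-0=0; pred: 44+0-8=36
Max prey = 53 at step 1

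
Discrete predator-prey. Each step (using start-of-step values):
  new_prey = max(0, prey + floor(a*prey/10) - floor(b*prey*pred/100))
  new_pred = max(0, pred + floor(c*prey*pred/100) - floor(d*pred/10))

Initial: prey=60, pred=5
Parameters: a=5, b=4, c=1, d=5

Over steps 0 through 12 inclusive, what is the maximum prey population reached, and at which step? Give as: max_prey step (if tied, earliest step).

Answer: 133 4

Derivation:
Step 1: prey: 60+30-12=78; pred: 5+3-2=6
Step 2: prey: 78+39-18=99; pred: 6+4-3=7
Step 3: prey: 99+49-27=121; pred: 7+6-3=10
Step 4: prey: 121+60-48=133; pred: 10+12-5=17
Step 5: prey: 133+66-90=109; pred: 17+22-8=31
Step 6: prey: 109+54-135=28; pred: 31+33-15=49
Step 7: prey: 28+14-54=0; pred: 49+13-24=38
Step 8: prey: 0+0-0=0; pred: 38+0-19=19
Step 9: prey: 0+0-0=0; pred: 19+0-9=10
Step 10: prey: 0+0-0=0; pred: 10+0-5=5
Step 11: prey: 0+0-0=0; pred: 5+0-2=3
Step 12: prey: 0+0-0=0; pred: 3+0-1=2
Max prey = 133 at step 4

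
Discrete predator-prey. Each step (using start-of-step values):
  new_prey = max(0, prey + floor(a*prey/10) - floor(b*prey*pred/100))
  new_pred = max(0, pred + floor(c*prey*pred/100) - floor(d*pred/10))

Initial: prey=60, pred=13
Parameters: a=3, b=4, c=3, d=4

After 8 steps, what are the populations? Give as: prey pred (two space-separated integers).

Step 1: prey: 60+18-31=47; pred: 13+23-5=31
Step 2: prey: 47+14-58=3; pred: 31+43-12=62
Step 3: prey: 3+0-7=0; pred: 62+5-24=43
Step 4: prey: 0+0-0=0; pred: 43+0-17=26
Step 5: prey: 0+0-0=0; pred: 26+0-10=16
Step 6: prey: 0+0-0=0; pred: 16+0-6=10
Step 7: prey: 0+0-0=0; pred: 10+0-4=6
Step 8: prey: 0+0-0=0; pred: 6+0-2=4

Answer: 0 4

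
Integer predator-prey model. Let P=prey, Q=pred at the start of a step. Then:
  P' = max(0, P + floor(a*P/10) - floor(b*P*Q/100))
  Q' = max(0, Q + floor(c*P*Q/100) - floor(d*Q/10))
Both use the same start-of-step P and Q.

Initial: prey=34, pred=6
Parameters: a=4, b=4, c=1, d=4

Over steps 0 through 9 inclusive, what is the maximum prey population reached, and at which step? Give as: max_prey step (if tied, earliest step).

Step 1: prey: 34+13-8=39; pred: 6+2-2=6
Step 2: prey: 39+15-9=45; pred: 6+2-2=6
Step 3: prey: 45+18-10=53; pred: 6+2-2=6
Step 4: prey: 53+21-12=62; pred: 6+3-2=7
Step 5: prey: 62+24-17=69; pred: 7+4-2=9
Step 6: prey: 69+27-24=72; pred: 9+6-3=12
Step 7: prey: 72+28-34=66; pred: 12+8-4=16
Step 8: prey: 66+26-42=50; pred: 16+10-6=20
Step 9: prey: 50+20-40=30; pred: 20+10-8=22
Max prey = 72 at step 6

Answer: 72 6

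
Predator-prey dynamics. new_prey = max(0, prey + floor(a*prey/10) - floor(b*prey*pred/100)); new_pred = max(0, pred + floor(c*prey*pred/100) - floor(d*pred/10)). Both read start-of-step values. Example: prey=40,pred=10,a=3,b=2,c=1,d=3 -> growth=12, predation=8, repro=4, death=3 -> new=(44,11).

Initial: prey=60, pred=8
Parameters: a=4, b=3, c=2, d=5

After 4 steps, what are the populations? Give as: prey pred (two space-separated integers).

Answer: 0 68

Derivation:
Step 1: prey: 60+24-14=70; pred: 8+9-4=13
Step 2: prey: 70+28-27=71; pred: 13+18-6=25
Step 3: prey: 71+28-53=46; pred: 25+35-12=48
Step 4: prey: 46+18-66=0; pred: 48+44-24=68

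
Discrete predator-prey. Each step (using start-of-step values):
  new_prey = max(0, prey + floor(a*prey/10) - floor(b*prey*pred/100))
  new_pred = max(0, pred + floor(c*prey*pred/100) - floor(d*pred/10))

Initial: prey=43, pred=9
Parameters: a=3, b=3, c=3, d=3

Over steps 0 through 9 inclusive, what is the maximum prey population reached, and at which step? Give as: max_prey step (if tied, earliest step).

Answer: 44 1

Derivation:
Step 1: prey: 43+12-11=44; pred: 9+11-2=18
Step 2: prey: 44+13-23=34; pred: 18+23-5=36
Step 3: prey: 34+10-36=8; pred: 36+36-10=62
Step 4: prey: 8+2-14=0; pred: 62+14-18=58
Step 5: prey: 0+0-0=0; pred: 58+0-17=41
Step 6: prey: 0+0-0=0; pred: 41+0-12=29
Step 7: prey: 0+0-0=0; pred: 29+0-8=21
Step 8: prey: 0+0-0=0; pred: 21+0-6=15
Step 9: prey: 0+0-0=0; pred: 15+0-4=11
Max prey = 44 at step 1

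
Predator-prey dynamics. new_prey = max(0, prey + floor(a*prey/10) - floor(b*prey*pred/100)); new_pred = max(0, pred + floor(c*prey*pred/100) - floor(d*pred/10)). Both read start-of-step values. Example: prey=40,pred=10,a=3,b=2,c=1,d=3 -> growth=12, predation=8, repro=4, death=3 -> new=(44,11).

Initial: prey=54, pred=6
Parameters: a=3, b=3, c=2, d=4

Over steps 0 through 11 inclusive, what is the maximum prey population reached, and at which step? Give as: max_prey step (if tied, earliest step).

Step 1: prey: 54+16-9=61; pred: 6+6-2=10
Step 2: prey: 61+18-18=61; pred: 10+12-4=18
Step 3: prey: 61+18-32=47; pred: 18+21-7=32
Step 4: prey: 47+14-45=16; pred: 32+30-12=50
Step 5: prey: 16+4-24=0; pred: 50+16-20=46
Step 6: prey: 0+0-0=0; pred: 46+0-18=28
Step 7: prey: 0+0-0=0; pred: 28+0-11=17
Step 8: prey: 0+0-0=0; pred: 17+0-6=11
Step 9: prey: 0+0-0=0; pred: 11+0-4=7
Step 10: prey: 0+0-0=0; pred: 7+0-2=5
Step 11: prey: 0+0-0=0; pred: 5+0-2=3
Max prey = 61 at step 1

Answer: 61 1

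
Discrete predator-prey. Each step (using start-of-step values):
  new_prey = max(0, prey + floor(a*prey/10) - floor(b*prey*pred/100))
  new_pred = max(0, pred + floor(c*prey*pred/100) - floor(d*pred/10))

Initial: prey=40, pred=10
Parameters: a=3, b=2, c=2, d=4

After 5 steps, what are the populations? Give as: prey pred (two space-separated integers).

Step 1: prey: 40+12-8=44; pred: 10+8-4=14
Step 2: prey: 44+13-12=45; pred: 14+12-5=21
Step 3: prey: 45+13-18=40; pred: 21+18-8=31
Step 4: prey: 40+12-24=28; pred: 31+24-12=43
Step 5: prey: 28+8-24=12; pred: 43+24-17=50

Answer: 12 50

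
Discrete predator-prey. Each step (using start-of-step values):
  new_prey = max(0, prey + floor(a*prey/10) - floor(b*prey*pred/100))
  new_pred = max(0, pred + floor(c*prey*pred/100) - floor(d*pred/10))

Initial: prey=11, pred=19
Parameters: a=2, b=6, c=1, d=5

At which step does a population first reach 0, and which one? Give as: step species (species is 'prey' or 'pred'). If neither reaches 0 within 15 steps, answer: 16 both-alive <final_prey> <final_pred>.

Answer: 16 both-alive 1 1

Derivation:
Step 1: prey: 11+2-12=1; pred: 19+2-9=12
Step 2: prey: 1+0-0=1; pred: 12+0-6=6
Step 3: prey: 1+0-0=1; pred: 6+0-3=3
Step 4: prey: 1+0-0=1; pred: 3+0-1=2
Step 5: prey: 1+0-0=1; pred: 2+0-1=1
Step 6: prey: 1+0-0=1; pred: 1+0-0=1
Steps 7-15: state stable at prey=1, pred=1 (no change)
No extinction within 15 steps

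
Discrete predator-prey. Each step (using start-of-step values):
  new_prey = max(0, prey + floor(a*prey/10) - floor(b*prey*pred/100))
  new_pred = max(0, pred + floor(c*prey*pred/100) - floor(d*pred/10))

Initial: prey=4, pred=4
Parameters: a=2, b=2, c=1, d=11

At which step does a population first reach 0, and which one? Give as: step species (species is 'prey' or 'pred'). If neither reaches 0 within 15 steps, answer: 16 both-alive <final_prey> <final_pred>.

Answer: 1 pred

Derivation:
Step 1: prey: 4+0-0=4; pred: 4+0-4=0
First extinction: pred at step 1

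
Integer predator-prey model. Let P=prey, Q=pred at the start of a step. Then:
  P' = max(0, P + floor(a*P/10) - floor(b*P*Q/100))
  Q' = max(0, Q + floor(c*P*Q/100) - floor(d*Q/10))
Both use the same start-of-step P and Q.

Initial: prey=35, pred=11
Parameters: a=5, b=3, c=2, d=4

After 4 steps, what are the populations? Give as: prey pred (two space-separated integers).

Step 1: prey: 35+17-11=41; pred: 11+7-4=14
Step 2: prey: 41+20-17=44; pred: 14+11-5=20
Step 3: prey: 44+22-26=40; pred: 20+17-8=29
Step 4: prey: 40+20-34=26; pred: 29+23-11=41

Answer: 26 41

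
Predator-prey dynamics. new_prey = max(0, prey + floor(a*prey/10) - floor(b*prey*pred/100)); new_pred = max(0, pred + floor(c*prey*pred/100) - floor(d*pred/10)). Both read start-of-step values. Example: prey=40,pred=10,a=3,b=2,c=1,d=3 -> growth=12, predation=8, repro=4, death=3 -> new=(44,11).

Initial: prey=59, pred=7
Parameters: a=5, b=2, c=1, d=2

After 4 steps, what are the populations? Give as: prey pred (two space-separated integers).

Step 1: prey: 59+29-8=80; pred: 7+4-1=10
Step 2: prey: 80+40-16=104; pred: 10+8-2=16
Step 3: prey: 104+52-33=123; pred: 16+16-3=29
Step 4: prey: 123+61-71=113; pred: 29+35-5=59

Answer: 113 59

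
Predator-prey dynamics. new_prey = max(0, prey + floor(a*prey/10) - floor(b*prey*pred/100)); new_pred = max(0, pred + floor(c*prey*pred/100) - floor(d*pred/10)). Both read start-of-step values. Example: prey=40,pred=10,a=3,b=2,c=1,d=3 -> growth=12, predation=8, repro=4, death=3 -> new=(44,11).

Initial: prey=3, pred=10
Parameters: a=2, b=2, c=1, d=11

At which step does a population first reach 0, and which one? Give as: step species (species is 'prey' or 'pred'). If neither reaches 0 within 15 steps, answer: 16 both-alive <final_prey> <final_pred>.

Step 1: prey: 3+0-0=3; pred: 10+0-11=0
First extinction: pred at step 1

Answer: 1 pred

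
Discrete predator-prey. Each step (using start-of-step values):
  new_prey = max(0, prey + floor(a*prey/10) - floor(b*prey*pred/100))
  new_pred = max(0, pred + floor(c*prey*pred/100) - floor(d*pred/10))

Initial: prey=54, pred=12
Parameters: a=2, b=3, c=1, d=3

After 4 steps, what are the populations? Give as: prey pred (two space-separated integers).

Step 1: prey: 54+10-19=45; pred: 12+6-3=15
Step 2: prey: 45+9-20=34; pred: 15+6-4=17
Step 3: prey: 34+6-17=23; pred: 17+5-5=17
Step 4: prey: 23+4-11=16; pred: 17+3-5=15

Answer: 16 15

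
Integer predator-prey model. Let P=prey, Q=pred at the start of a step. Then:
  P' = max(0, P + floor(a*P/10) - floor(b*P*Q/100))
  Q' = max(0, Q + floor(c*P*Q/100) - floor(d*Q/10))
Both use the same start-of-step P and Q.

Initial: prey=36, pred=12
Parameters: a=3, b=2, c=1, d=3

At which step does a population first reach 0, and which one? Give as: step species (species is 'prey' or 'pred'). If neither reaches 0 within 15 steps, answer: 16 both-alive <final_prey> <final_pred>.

Answer: 16 both-alive 19 11

Derivation:
Step 1: prey: 36+10-8=38; pred: 12+4-3=13
Step 2: prey: 38+11-9=40; pred: 13+4-3=14
Step 3: prey: 40+12-11=41; pred: 14+5-4=15
Step 4: prey: 41+12-12=41; pred: 15+6-4=17
Step 5: prey: 41+12-13=40; pred: 17+6-5=18
Step 6: prey: 40+12-14=38; pred: 18+7-5=20
Step 7: prey: 38+11-15=34; pred: 20+7-6=21
Step 8: prey: 34+10-14=30; pred: 21+7-6=22
Step 9: prey: 30+9-13=26; pred: 22+6-6=22
Step 10: prey: 26+7-11=22; pred: 22+5-6=21
Step 11: prey: 22+6-9=19; pred: 21+4-6=19
Step 12: prey: 19+5-7=17; pred: 19+3-5=17
Step 13: prey: 17+5-5=17; pred: 17+2-5=14
Step 14: prey: 17+5-4=18; pred: 14+2-4=12
Step 15: prey: 18+5-4=19; pred: 12+2-3=11
No extinction within 15 steps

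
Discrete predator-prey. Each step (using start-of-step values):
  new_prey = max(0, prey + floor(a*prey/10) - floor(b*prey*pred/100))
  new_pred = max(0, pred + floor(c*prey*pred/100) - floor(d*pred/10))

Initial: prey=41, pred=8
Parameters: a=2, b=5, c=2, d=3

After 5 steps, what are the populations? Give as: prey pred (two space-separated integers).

Answer: 1 11

Derivation:
Step 1: prey: 41+8-16=33; pred: 8+6-2=12
Step 2: prey: 33+6-19=20; pred: 12+7-3=16
Step 3: prey: 20+4-16=8; pred: 16+6-4=18
Step 4: prey: 8+1-7=2; pred: 18+2-5=15
Step 5: prey: 2+0-1=1; pred: 15+0-4=11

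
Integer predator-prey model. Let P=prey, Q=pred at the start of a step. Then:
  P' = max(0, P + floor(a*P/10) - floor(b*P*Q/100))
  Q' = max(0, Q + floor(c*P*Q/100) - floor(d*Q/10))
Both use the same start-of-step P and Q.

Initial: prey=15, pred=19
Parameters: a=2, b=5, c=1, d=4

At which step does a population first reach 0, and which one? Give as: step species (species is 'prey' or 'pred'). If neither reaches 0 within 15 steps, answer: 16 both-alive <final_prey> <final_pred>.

Step 1: prey: 15+3-14=4; pred: 19+2-7=14
Step 2: prey: 4+0-2=2; pred: 14+0-5=9
Step 3: prey: 2+0-0=2; pred: 9+0-3=6
Step 4: prey: 2+0-0=2; pred: 6+0-2=4
Step 5: prey: 2+0-0=2; pred: 4+0-1=3
Step 6: prey: 2+0-0=2; pred: 3+0-1=2
Step 7: prey: 2+0-0=2; pred: 2+0-0=2
Steps 8-15: state stable at prey=2, pred=2 (no change)
No extinction within 15 steps

Answer: 16 both-alive 2 2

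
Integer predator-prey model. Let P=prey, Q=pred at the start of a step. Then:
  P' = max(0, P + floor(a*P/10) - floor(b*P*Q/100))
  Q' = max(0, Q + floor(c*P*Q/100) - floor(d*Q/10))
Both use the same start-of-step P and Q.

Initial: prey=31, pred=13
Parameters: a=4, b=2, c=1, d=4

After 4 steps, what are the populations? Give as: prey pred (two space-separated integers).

Answer: 56 13

Derivation:
Step 1: prey: 31+12-8=35; pred: 13+4-5=12
Step 2: prey: 35+14-8=41; pred: 12+4-4=12
Step 3: prey: 41+16-9=48; pred: 12+4-4=12
Step 4: prey: 48+19-11=56; pred: 12+5-4=13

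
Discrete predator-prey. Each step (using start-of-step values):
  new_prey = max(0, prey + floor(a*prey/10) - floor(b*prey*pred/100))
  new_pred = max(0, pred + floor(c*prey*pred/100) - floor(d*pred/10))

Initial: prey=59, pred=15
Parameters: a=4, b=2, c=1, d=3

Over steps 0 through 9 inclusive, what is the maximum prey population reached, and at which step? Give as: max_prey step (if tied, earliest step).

Answer: 67 2

Derivation:
Step 1: prey: 59+23-17=65; pred: 15+8-4=19
Step 2: prey: 65+26-24=67; pred: 19+12-5=26
Step 3: prey: 67+26-34=59; pred: 26+17-7=36
Step 4: prey: 59+23-42=40; pred: 36+21-10=47
Step 5: prey: 40+16-37=19; pred: 47+18-14=51
Step 6: prey: 19+7-19=7; pred: 51+9-15=45
Step 7: prey: 7+2-6=3; pred: 45+3-13=35
Step 8: prey: 3+1-2=2; pred: 35+1-10=26
Step 9: prey: 2+0-1=1; pred: 26+0-7=19
Max prey = 67 at step 2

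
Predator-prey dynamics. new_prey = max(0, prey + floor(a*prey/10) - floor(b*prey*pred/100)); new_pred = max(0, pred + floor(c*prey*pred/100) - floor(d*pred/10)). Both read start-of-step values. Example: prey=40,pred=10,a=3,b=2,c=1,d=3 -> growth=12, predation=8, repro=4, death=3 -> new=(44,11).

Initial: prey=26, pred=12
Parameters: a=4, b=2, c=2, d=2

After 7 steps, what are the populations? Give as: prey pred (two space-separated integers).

Answer: 1 51

Derivation:
Step 1: prey: 26+10-6=30; pred: 12+6-2=16
Step 2: prey: 30+12-9=33; pred: 16+9-3=22
Step 3: prey: 33+13-14=32; pred: 22+14-4=32
Step 4: prey: 32+12-20=24; pred: 32+20-6=46
Step 5: prey: 24+9-22=11; pred: 46+22-9=59
Step 6: prey: 11+4-12=3; pred: 59+12-11=60
Step 7: prey: 3+1-3=1; pred: 60+3-12=51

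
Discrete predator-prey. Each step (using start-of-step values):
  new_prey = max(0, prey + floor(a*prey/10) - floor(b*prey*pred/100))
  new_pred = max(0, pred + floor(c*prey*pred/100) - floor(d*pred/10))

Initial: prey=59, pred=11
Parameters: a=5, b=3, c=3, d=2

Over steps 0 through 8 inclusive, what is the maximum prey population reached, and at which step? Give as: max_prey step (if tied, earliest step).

Answer: 69 1

Derivation:
Step 1: prey: 59+29-19=69; pred: 11+19-2=28
Step 2: prey: 69+34-57=46; pred: 28+57-5=80
Step 3: prey: 46+23-110=0; pred: 80+110-16=174
Step 4: prey: 0+0-0=0; pred: 174+0-34=140
Step 5: prey: 0+0-0=0; pred: 140+0-28=112
Step 6: prey: 0+0-0=0; pred: 112+0-22=90
Step 7: prey: 0+0-0=0; pred: 90+0-18=72
Step 8: prey: 0+0-0=0; pred: 72+0-14=58
Max prey = 69 at step 1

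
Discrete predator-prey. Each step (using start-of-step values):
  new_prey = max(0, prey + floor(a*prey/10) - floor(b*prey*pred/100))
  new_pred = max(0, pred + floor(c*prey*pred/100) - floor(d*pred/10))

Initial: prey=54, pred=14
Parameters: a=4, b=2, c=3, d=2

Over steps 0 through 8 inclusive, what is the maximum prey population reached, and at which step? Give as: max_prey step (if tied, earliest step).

Answer: 60 1

Derivation:
Step 1: prey: 54+21-15=60; pred: 14+22-2=34
Step 2: prey: 60+24-40=44; pred: 34+61-6=89
Step 3: prey: 44+17-78=0; pred: 89+117-17=189
Step 4: prey: 0+0-0=0; pred: 189+0-37=152
Step 5: prey: 0+0-0=0; pred: 152+0-30=122
Step 6: prey: 0+0-0=0; pred: 122+0-24=98
Step 7: prey: 0+0-0=0; pred: 98+0-19=79
Step 8: prey: 0+0-0=0; pred: 79+0-15=64
Max prey = 60 at step 1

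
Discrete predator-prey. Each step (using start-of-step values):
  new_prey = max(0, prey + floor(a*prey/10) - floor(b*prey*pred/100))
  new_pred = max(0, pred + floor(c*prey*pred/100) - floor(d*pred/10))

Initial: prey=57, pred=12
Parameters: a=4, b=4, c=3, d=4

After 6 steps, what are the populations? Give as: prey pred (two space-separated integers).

Answer: 0 14

Derivation:
Step 1: prey: 57+22-27=52; pred: 12+20-4=28
Step 2: prey: 52+20-58=14; pred: 28+43-11=60
Step 3: prey: 14+5-33=0; pred: 60+25-24=61
Step 4: prey: 0+0-0=0; pred: 61+0-24=37
Step 5: prey: 0+0-0=0; pred: 37+0-14=23
Step 6: prey: 0+0-0=0; pred: 23+0-9=14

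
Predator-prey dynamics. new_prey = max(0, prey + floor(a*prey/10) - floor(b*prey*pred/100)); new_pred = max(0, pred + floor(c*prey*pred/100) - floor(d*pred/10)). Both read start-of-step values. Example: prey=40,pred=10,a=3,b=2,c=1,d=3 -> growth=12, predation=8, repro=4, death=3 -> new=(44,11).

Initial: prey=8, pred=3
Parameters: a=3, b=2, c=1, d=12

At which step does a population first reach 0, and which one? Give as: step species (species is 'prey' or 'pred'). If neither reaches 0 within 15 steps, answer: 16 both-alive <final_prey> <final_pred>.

Answer: 1 pred

Derivation:
Step 1: prey: 8+2-0=10; pred: 3+0-3=0
First extinction: pred at step 1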